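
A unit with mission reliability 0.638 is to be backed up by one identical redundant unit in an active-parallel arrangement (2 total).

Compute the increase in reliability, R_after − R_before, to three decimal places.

0.231

R_before = 0.638
R_after = 1 − (1 − 0.638)^2 = 0.869
ΔR = 0.869 − 0.638 = 0.231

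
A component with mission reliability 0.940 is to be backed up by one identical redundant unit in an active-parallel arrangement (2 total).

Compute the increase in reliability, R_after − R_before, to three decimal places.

R_before = 0.940
R_after = 1 − (1 − 0.940)^2 = 0.996
ΔR = 0.996 − 0.940 = 0.056

0.056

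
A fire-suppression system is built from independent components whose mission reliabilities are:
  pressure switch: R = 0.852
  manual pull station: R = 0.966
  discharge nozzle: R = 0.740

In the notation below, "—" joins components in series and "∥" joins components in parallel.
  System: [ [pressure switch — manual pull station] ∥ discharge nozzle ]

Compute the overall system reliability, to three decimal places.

Series (pressure switch and manual pull station): 0.85200 × 0.96600 = 0.82303
Parallel ([0.82303] and discharge nozzle): 1 − (1 − 0.82303)(1 − 0.74000) = 0.954

0.954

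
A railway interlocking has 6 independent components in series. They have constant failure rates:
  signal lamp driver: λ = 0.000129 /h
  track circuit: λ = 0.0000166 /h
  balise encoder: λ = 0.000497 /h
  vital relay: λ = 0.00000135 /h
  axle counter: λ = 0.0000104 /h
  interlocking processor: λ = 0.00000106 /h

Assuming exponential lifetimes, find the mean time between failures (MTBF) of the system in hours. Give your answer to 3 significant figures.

1530

Series of exponential components: λ_sys = Σ λ_i
λ_sys = 0.000129 + 0.0000166 + 0.000497 + 0.00000135 + 0.0000104 + 0.00000106 = 6.5541e-04 /h
MTBF = 1 / λ_sys = 1530 h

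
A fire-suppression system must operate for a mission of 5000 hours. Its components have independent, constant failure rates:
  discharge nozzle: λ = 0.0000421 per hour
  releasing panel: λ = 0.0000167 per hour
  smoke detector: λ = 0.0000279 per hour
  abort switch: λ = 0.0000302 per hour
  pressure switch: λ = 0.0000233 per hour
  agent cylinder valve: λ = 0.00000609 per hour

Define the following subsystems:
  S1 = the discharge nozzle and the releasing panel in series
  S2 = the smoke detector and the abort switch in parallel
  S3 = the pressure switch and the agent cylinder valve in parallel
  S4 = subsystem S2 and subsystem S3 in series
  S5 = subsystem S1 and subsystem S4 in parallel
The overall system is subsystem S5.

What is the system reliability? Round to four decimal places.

R(discharge nozzle) = exp(−0.0000421 × 5000) = 0.810179
R(releasing panel) = exp(−0.0000167 × 5000) = 0.919891
R(smoke detector) = exp(−0.0000279 × 5000) = 0.869793
R(abort switch) = exp(−0.0000302 × 5000) = 0.859848
R(pressure switch) = exp(−0.0000233 × 5000) = 0.890030
R(agent cylinder valve) = exp(−0.00000609 × 5000) = 0.970009
Series (discharge nozzle and releasing panel): 0.810179 × 0.919891 = 0.745276
Parallel (smoke detector and abort switch): 1 − (1 − 0.869793)(1 − 0.859848) = 0.981751
Parallel (pressure switch and agent cylinder valve): 1 − (1 − 0.890030)(1 − 0.970009) = 0.996702
Series ([0.981751] and [0.996702]): 0.981751 × 0.996702 = 0.978513
Parallel ([0.745276] and [0.978513]): 1 − (1 − 0.745276)(1 − 0.978513) = 0.9945

0.9945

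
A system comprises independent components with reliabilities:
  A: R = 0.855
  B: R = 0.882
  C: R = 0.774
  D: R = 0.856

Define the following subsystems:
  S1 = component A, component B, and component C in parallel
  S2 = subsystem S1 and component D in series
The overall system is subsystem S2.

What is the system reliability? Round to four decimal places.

0.8527

Parallel (A, B, and C): 1 − (1 − 0.855000)(1 − 0.882000)(1 − 0.774000) = 0.996133
Series ([0.996133] and D): 0.996133 × 0.856000 = 0.8527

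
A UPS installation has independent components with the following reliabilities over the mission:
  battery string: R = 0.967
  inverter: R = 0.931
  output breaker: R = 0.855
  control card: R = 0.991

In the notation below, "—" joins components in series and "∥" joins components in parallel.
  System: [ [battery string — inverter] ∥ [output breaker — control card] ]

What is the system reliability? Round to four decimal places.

Series (battery string and inverter): 0.967000 × 0.931000 = 0.900277
Series (output breaker and control card): 0.855000 × 0.991000 = 0.847305
Parallel ([0.900277] and [0.847305]): 1 − (1 − 0.900277)(1 − 0.847305) = 0.9848

0.9848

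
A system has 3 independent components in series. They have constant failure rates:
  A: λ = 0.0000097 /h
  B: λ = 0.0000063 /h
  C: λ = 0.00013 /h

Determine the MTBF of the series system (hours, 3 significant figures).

Series of exponential components: λ_sys = Σ λ_i
λ_sys = 0.0000097 + 0.0000063 + 0.00013 = 1.4600e-04 /h
MTBF = 1 / λ_sys = 6850 h

6850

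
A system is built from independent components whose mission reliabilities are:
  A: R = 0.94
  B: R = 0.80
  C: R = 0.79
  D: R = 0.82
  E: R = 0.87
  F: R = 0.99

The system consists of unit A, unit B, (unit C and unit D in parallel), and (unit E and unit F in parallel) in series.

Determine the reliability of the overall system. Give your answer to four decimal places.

0.7226

Parallel (C and D): 1 − (1 − 0.790000)(1 − 0.820000) = 0.962200
Parallel (E and F): 1 − (1 − 0.870000)(1 − 0.990000) = 0.998700
Series (A, B, [0.962200], and [0.998700]): 0.940000 × 0.800000 × 0.962200 × 0.998700 = 0.7226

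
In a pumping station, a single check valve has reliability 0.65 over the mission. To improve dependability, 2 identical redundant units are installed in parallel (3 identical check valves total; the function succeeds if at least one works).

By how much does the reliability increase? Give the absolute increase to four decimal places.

0.3071

R_before = 0.65
R_after = 1 − (1 − 0.65)^3 = 0.9571
ΔR = 0.9571 − 0.65 = 0.3071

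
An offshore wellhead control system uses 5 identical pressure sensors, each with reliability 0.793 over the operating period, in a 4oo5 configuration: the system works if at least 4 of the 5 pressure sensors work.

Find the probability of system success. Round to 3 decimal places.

0.723

R = Σ_{i=4}^{5} C(5,i) p^i (1−p)^{5−i} with p = 0.793
C(5,4)·0.793^4·0.207^1 = 0.40929
C(5,5)·0.793^5·0.207^0 = 0.31359
Sum = 0.723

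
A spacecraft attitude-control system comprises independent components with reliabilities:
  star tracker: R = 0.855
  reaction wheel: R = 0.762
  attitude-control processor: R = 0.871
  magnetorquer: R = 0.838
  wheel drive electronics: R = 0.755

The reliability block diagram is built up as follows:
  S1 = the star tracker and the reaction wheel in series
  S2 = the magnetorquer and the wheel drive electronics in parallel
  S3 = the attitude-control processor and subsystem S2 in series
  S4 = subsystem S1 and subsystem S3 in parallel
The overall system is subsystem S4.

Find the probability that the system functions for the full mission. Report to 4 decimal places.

Series (star tracker and reaction wheel): 0.855000 × 0.762000 = 0.651510
Parallel (magnetorquer and wheel drive electronics): 1 − (1 − 0.838000)(1 − 0.755000) = 0.960310
Series (attitude-control processor and [0.960310]): 0.871000 × 0.960310 = 0.836430
Parallel ([0.651510] and [0.836430]): 1 − (1 − 0.651510)(1 − 0.836430) = 0.9430

0.9430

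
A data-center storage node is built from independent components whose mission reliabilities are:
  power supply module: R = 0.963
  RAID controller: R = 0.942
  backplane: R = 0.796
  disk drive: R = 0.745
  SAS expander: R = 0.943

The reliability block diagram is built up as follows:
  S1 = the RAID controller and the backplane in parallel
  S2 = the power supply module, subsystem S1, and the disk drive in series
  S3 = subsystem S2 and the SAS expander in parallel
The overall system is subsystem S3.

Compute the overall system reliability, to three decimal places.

Parallel (RAID controller and backplane): 1 − (1 − 0.94200)(1 − 0.79600) = 0.98817
Series (power supply module, [0.98817], and disk drive): 0.96300 × 0.98817 × 0.74500 = 0.70895
Parallel ([0.70895] and SAS expander): 1 − (1 − 0.70895)(1 − 0.94300) = 0.983

0.983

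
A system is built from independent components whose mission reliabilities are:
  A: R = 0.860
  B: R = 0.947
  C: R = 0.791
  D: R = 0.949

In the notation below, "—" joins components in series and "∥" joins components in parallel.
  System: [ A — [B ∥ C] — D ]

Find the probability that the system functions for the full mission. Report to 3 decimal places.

Parallel (B and C): 1 − (1 − 0.94700)(1 − 0.79100) = 0.98892
Series (A, [0.98892], and D): 0.86000 × 0.98892 × 0.94900 = 0.807

0.807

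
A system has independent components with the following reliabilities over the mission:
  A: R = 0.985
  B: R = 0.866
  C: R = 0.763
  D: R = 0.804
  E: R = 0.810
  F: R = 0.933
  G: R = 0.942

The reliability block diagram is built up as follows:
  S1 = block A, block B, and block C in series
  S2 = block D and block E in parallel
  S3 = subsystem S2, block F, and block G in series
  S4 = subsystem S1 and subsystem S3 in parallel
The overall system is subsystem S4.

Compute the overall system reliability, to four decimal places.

Series (A, B, and C): 0.985000 × 0.866000 × 0.763000 = 0.650847
Parallel (D and E): 1 − (1 − 0.804000)(1 − 0.810000) = 0.962760
Series ([0.962760], F, and G): 0.962760 × 0.933000 × 0.942000 = 0.846156
Parallel ([0.650847] and [0.846156]): 1 − (1 − 0.650847)(1 − 0.846156) = 0.9463

0.9463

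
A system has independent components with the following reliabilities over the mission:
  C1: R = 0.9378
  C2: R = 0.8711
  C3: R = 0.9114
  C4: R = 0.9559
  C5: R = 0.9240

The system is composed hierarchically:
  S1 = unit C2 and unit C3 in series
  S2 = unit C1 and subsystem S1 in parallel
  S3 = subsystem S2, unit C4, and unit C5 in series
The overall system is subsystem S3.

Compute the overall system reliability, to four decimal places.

Series (C2 and C3): 0.871100 × 0.911400 = 0.793921
Parallel (C1 and [0.793921]): 1 − (1 − 0.937800)(1 − 0.793921) = 0.987182
Series ([0.987182], C4, and C5): 0.987182 × 0.955900 × 0.924000 = 0.8719

0.8719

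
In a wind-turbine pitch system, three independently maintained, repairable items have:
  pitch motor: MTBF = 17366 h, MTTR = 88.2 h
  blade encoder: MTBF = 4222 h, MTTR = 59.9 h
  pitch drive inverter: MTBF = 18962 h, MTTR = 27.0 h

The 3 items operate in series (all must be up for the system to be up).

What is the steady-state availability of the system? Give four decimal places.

A(pitch motor) = MTBF/(MTBF+MTTR) = 17366/(17366+88.2) = 0.994947
A(blade encoder) = MTBF/(MTBF+MTTR) = 4222/(4222+59.9) = 0.986011
A(pitch drive inverter) = MTBF/(MTBF+MTTR) = 18962/(18962+27.0) = 0.998578
Series availability: 0.994947 × 0.986011 × 0.998578 = 0.9796

0.9796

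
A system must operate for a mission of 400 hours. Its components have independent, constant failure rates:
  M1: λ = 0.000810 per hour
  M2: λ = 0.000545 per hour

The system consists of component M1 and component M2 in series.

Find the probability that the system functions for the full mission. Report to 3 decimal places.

0.582

R(M1) = exp(−0.000810 × 400) = 0.72325
R(M2) = exp(−0.000545 × 400) = 0.80413
Series (M1 and M2): 0.72325 × 0.80413 = 0.582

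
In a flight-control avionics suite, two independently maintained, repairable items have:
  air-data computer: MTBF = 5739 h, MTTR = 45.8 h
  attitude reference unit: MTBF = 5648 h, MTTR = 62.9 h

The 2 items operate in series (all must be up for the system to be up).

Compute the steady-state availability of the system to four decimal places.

A(air-data computer) = MTBF/(MTBF+MTTR) = 5739/(5739+45.8) = 0.992083
A(attitude reference unit) = MTBF/(MTBF+MTTR) = 5648/(5648+62.9) = 0.988986
Series availability: 0.992083 × 0.988986 = 0.9812

0.9812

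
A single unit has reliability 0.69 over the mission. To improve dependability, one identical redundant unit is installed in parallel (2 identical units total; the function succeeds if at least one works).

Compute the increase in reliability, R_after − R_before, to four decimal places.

0.2139

R_before = 0.69
R_after = 1 − (1 − 0.69)^2 = 0.9039
ΔR = 0.9039 − 0.69 = 0.2139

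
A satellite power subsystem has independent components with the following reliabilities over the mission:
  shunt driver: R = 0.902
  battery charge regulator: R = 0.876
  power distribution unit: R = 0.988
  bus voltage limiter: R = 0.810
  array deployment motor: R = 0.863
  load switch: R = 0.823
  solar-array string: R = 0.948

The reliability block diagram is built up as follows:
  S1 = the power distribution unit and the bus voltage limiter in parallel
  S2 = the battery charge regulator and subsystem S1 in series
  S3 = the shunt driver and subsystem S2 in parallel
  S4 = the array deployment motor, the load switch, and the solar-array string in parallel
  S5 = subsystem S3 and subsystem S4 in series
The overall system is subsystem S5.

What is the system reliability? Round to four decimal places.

0.9864

Parallel (power distribution unit and bus voltage limiter): 1 − (1 − 0.988000)(1 − 0.810000) = 0.997720
Series (battery charge regulator and [0.997720]): 0.876000 × 0.997720 = 0.874003
Parallel (shunt driver and [0.874003]): 1 − (1 − 0.902000)(1 − 0.874003) = 0.987652
Parallel (array deployment motor, load switch, and solar-array string): 1 − (1 − 0.863000)(1 − 0.823000)(1 − 0.948000) = 0.998739
Series ([0.987652] and [0.998739]): 0.987652 × 0.998739 = 0.9864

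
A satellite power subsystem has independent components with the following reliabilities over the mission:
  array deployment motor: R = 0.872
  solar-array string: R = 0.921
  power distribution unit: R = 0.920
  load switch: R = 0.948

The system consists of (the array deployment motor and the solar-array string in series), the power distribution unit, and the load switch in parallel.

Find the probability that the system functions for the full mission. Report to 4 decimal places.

Series (array deployment motor and solar-array string): 0.872000 × 0.921000 = 0.803112
Parallel ([0.803112], power distribution unit, and load switch): 1 − (1 − 0.803112)(1 − 0.920000)(1 − 0.948000) = 0.9992

0.9992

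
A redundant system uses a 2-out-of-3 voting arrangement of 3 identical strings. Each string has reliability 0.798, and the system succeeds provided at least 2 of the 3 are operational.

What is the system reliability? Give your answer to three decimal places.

0.894

R = Σ_{i=2}^{3} C(3,i) p^i (1−p)^{3−i} with p = 0.798
C(3,2)·0.798^2·0.202^1 = 0.38590
C(3,3)·0.798^3·0.202^0 = 0.50817
Sum = 0.894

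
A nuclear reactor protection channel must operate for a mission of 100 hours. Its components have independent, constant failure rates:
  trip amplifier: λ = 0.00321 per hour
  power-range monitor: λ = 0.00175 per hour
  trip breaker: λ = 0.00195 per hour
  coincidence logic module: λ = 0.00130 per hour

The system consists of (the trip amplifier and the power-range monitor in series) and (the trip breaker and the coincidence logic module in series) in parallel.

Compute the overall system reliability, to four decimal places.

R(trip amplifier) = exp(−0.00321 × 100) = 0.725423
R(power-range monitor) = exp(−0.00175 × 100) = 0.839457
R(trip breaker) = exp(−0.00195 × 100) = 0.822835
R(coincidence logic module) = exp(−0.00130 × 100) = 0.878095
Series (trip amplifier and power-range monitor): 0.725423 × 0.839457 = 0.608961
Series (trip breaker and coincidence logic module): 0.822835 × 0.878095 = 0.722527
Parallel ([0.608961] and [0.722527]): 1 − (1 − 0.608961)(1 − 0.722527) = 0.8915

0.8915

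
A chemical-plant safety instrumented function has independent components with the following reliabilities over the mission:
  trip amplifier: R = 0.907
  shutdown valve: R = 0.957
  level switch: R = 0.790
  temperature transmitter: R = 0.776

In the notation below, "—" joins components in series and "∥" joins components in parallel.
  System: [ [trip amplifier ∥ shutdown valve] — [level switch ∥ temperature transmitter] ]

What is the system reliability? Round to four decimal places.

0.9491

Parallel (trip amplifier and shutdown valve): 1 − (1 − 0.907000)(1 − 0.957000) = 0.996001
Parallel (level switch and temperature transmitter): 1 − (1 − 0.790000)(1 − 0.776000) = 0.952960
Series ([0.996001] and [0.952960]): 0.996001 × 0.952960 = 0.9491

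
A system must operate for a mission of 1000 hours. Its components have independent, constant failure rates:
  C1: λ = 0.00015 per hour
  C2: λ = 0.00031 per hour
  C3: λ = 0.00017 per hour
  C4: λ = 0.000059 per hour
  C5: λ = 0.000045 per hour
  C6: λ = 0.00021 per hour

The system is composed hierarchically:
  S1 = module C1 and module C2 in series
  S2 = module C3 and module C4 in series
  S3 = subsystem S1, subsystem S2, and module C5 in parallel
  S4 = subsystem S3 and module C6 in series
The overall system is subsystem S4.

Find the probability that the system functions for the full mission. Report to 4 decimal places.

0.8079

R(C1) = exp(−0.00015 × 1000) = 0.860708
R(C2) = exp(−0.00031 × 1000) = 0.733447
R(C3) = exp(−0.00017 × 1000) = 0.843665
R(C4) = exp(−0.000059 × 1000) = 0.942707
R(C5) = exp(−0.000045 × 1000) = 0.955997
R(C6) = exp(−0.00021 × 1000) = 0.810584
Series (C1 and C2): 0.860708 × 0.733447 = 0.631284
Series (C3 and C4): 0.843665 × 0.942707 = 0.795329
Parallel ([0.631284], [0.795329], and C5): 1 − (1 − 0.631284)(1 − 0.795329)(1 − 0.955997) = 0.996679
Series ([0.996679] and C6): 0.996679 × 0.810584 = 0.8079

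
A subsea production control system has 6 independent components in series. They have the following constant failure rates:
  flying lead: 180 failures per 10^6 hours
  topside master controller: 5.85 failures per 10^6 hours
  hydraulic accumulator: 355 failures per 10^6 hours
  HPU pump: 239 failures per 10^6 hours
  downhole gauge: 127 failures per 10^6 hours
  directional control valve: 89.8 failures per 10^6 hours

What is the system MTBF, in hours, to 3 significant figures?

1000

Series of exponential components: λ_sys = Σ λ_i
λ_sys = 0.000180 + 0.00000585 + 0.000355 + 0.000239 + 0.000127 + 0.0000898 = 9.9665e-04 /h
MTBF = 1 / λ_sys = 1000 h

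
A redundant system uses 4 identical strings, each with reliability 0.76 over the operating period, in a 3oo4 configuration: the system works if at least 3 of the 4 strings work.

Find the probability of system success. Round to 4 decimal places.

R = Σ_{i=3}^{4} C(4,i) p^i (1−p)^{4−i} with p = 0.76
C(4,3)·0.76^3·0.24^1 = 0.421417
C(4,4)·0.76^4·0.24^0 = 0.333622
Sum = 0.7550

0.7550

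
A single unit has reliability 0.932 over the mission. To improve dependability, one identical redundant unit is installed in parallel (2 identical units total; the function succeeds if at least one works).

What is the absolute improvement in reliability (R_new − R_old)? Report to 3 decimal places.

R_before = 0.932
R_after = 1 − (1 − 0.932)^2 = 0.995
ΔR = 0.995 − 0.932 = 0.063

0.063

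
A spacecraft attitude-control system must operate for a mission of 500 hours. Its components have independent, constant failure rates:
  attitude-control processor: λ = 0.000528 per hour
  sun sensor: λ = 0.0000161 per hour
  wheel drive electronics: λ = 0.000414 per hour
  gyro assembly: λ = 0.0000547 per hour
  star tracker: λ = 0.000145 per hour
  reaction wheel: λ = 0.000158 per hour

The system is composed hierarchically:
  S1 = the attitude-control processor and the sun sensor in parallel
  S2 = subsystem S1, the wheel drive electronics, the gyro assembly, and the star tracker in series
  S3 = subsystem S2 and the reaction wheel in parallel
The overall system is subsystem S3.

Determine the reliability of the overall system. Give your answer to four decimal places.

R(attitude-control processor) = exp(−0.000528 × 500) = 0.767974
R(sun sensor) = exp(−0.0000161 × 500) = 0.991982
R(wheel drive electronics) = exp(−0.000414 × 500) = 0.813020
R(gyro assembly) = exp(−0.0000547 × 500) = 0.973021
R(star tracker) = exp(−0.000145 × 500) = 0.930066
R(reaction wheel) = exp(−0.000158 × 500) = 0.924040
Parallel (attitude-control processor and sun sensor): 1 − (1 − 0.767974)(1 − 0.991982) = 0.998140
Series ([0.998140], wheel drive electronics, gyro assembly, and star tracker): 0.998140 × 0.813020 × 0.973021 × 0.930066 = 0.734393
Parallel ([0.734393] and reaction wheel): 1 − (1 − 0.734393)(1 − 0.924040) = 0.9798

0.9798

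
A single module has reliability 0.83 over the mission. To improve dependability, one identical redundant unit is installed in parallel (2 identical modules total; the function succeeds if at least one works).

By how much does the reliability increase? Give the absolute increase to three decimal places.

0.141

R_before = 0.83
R_after = 1 − (1 − 0.83)^2 = 0.971
ΔR = 0.971 − 0.83 = 0.141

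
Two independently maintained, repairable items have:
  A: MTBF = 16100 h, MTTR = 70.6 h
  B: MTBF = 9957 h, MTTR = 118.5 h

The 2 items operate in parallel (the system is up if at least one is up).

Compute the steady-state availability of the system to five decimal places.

0.99995

A(A) = MTBF/(MTBF+MTTR) = 16100/(16100+70.6) = 0.995634
A(B) = MTBF/(MTBF+MTTR) = 9957/(9957+118.5) = 0.988239
Parallel availability: 1 − (1 − 0.995634)(1 − 0.988239) = 0.99995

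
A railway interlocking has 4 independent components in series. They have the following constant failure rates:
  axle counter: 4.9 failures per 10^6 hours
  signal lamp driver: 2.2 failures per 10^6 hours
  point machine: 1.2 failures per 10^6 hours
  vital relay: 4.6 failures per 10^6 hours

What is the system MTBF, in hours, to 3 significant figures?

Series of exponential components: λ_sys = Σ λ_i
λ_sys = 0.0000049 + 0.0000022 + 0.0000012 + 0.0000046 = 1.2900e-05 /h
MTBF = 1 / λ_sys = 77500 h

77500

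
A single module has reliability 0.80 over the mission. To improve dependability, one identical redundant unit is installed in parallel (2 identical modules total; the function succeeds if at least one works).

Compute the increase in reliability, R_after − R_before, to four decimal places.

R_before = 0.80
R_after = 1 − (1 − 0.80)^2 = 0.9600
ΔR = 0.9600 − 0.80 = 0.1600

0.1600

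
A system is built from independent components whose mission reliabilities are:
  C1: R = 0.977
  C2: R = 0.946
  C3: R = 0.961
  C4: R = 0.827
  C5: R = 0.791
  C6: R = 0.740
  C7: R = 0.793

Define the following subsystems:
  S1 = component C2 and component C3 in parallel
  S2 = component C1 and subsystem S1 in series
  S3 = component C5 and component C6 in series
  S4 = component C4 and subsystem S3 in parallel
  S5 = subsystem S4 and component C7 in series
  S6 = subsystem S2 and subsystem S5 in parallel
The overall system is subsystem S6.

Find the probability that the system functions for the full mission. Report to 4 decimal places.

0.9934

Parallel (C2 and C3): 1 − (1 − 0.946000)(1 − 0.961000) = 0.997894
Series (C1 and [0.997894]): 0.977000 × 0.997894 = 0.974942
Series (C5 and C6): 0.791000 × 0.740000 = 0.585340
Parallel (C4 and [0.585340]): 1 − (1 − 0.827000)(1 − 0.585340) = 0.928264
Series ([0.928264] and C7): 0.928264 × 0.793000 = 0.736113
Parallel ([0.974942] and [0.736113]): 1 − (1 − 0.974942)(1 − 0.736113) = 0.9934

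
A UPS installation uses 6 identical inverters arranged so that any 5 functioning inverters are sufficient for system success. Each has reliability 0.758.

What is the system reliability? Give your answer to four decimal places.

R = Σ_{i=5}^{6} C(6,i) p^i (1−p)^{6−i} with p = 0.758
C(6,5)·0.758^5·0.242^1 = 0.363340
C(6,6)·0.758^6·0.242^0 = 0.189677
Sum = 0.5530

0.5530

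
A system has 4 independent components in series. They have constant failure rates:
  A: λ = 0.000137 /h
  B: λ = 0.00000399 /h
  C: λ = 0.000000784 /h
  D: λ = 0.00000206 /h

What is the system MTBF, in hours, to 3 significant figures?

6950

Series of exponential components: λ_sys = Σ λ_i
λ_sys = 0.000137 + 0.00000399 + 0.000000784 + 0.00000206 = 1.4383e-04 /h
MTBF = 1 / λ_sys = 6950 h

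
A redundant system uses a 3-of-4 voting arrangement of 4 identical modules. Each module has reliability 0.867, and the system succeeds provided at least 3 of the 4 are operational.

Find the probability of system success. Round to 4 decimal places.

R = Σ_{i=3}^{4} C(4,i) p^i (1−p)^{4−i} with p = 0.867
C(4,3)·0.867^3·0.133^1 = 0.346712
C(4,4)·0.867^4·0.133^0 = 0.565036
Sum = 0.9117

0.9117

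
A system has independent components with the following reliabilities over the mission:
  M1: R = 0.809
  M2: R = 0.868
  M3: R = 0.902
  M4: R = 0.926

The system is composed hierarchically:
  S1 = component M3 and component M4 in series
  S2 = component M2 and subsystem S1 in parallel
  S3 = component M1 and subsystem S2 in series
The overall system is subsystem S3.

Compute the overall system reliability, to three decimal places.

Series (M3 and M4): 0.90200 × 0.92600 = 0.83525
Parallel (M2 and [0.83525]): 1 − (1 − 0.86800)(1 − 0.83525) = 0.97825
Series (M1 and [0.97825]): 0.80900 × 0.97825 = 0.791

0.791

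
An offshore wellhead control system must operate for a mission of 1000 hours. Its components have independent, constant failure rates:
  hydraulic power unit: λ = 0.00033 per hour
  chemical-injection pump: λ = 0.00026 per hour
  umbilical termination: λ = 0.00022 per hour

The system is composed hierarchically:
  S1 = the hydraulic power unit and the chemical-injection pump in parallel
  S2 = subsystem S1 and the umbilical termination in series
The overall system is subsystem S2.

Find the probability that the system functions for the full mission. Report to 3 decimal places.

R(hydraulic power unit) = exp(−0.00033 × 1000) = 0.71892
R(chemical-injection pump) = exp(−0.00026 × 1000) = 0.77105
R(umbilical termination) = exp(−0.00022 × 1000) = 0.80252
Parallel (hydraulic power unit and chemical-injection pump): 1 − (1 − 0.71892)(1 − 0.77105) = 0.93565
Series ([0.93565] and umbilical termination): 0.93565 × 0.80252 = 0.751

0.751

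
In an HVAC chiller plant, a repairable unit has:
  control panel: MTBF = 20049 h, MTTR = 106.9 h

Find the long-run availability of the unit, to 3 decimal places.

A(control panel) = MTBF/(MTBF+MTTR) = 20049/(20049+106.9) = 0.995

0.995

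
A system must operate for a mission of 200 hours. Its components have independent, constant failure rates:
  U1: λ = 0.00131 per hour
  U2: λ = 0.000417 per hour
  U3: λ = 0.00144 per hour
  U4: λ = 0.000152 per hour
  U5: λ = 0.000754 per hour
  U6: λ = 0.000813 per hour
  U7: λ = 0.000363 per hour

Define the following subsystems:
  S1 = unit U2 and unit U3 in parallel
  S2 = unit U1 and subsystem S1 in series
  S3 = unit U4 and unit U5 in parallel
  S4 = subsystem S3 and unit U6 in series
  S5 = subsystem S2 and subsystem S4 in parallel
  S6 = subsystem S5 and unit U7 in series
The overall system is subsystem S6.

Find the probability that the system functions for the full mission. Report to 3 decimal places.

R(U1) = exp(−0.00131 × 200) = 0.76951
R(U2) = exp(−0.000417 × 200) = 0.91998
R(U3) = exp(−0.00144 × 200) = 0.74976
R(U4) = exp(−0.000152 × 200) = 0.97006
R(U5) = exp(−0.000754 × 200) = 0.86002
R(U6) = exp(−0.000813 × 200) = 0.84993
R(U7) = exp(−0.000363 × 200) = 0.92997
Parallel (U2 and U3): 1 − (1 − 0.91998)(1 − 0.74976) = 0.97998
Series (U1 and [0.97998]): 0.76951 × 0.97998 = 0.75410
Parallel (U4 and U5): 1 − (1 − 0.97006)(1 − 0.86002) = 0.99581
Series ([0.99581] and U6): 0.99581 × 0.84993 = 0.84637
Parallel ([0.75410] and [0.84637]): 1 − (1 − 0.75410)(1 − 0.84637) = 0.96222
Series ([0.96222] and U7): 0.96222 × 0.92997 = 0.895

0.895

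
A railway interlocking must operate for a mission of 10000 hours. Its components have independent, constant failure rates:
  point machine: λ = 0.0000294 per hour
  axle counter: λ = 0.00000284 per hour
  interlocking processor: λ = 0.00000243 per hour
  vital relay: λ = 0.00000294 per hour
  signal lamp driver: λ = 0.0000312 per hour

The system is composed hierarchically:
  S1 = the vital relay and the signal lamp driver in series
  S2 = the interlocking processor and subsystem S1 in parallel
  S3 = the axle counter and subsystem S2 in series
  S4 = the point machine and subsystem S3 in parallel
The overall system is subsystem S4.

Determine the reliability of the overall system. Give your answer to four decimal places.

R(point machine) = exp(−0.0000294 × 10000) = 0.745276
R(axle counter) = exp(−0.00000284 × 10000) = 0.971999
R(interlocking processor) = exp(−0.00000243 × 10000) = 0.975993
R(vital relay) = exp(−0.00000294 × 10000) = 0.971028
R(signal lamp driver) = exp(−0.0000312 × 10000) = 0.731982
Series (vital relay and signal lamp driver): 0.971028 × 0.731982 = 0.710775
Parallel (interlocking processor and [0.710775]): 1 − (1 − 0.975993)(1 − 0.710775) = 0.993057
Series (axle counter and [0.993057]): 0.971999 × 0.993057 = 0.965250
Parallel (point machine and [0.965250]): 1 − (1 − 0.745276)(1 − 0.965250) = 0.9911

0.9911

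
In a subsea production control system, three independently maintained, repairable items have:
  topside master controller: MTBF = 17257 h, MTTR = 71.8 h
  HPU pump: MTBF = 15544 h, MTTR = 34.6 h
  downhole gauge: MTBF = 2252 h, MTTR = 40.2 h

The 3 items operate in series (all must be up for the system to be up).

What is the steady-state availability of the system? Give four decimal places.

A(topside master controller) = MTBF/(MTBF+MTTR) = 17257/(17257+71.8) = 0.995857
A(HPU pump) = MTBF/(MTBF+MTTR) = 15544/(15544+34.6) = 0.997779
A(downhole gauge) = MTBF/(MTBF+MTTR) = 2252/(2252+40.2) = 0.982462
Series availability: 0.995857 × 0.997779 × 0.982462 = 0.9762

0.9762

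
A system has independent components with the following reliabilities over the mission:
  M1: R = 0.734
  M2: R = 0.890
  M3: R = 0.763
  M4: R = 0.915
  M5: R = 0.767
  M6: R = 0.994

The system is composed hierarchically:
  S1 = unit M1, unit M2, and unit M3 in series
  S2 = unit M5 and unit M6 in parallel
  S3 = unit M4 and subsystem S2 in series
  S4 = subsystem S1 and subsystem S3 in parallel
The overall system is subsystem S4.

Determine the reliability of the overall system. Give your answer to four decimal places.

0.9567

Series (M1, M2, and M3): 0.734000 × 0.890000 × 0.763000 = 0.498437
Parallel (M5 and M6): 1 − (1 − 0.767000)(1 − 0.994000) = 0.998602
Series (M4 and [0.998602]): 0.915000 × 0.998602 = 0.913721
Parallel ([0.498437] and [0.913721]): 1 − (1 − 0.498437)(1 − 0.913721) = 0.9567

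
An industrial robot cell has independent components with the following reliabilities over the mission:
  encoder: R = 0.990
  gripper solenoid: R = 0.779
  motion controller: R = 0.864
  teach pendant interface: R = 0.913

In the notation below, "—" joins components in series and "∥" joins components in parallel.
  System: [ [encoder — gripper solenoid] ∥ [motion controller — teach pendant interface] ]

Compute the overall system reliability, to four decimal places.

0.9517

Series (encoder and gripper solenoid): 0.990000 × 0.779000 = 0.771210
Series (motion controller and teach pendant interface): 0.864000 × 0.913000 = 0.788832
Parallel ([0.771210] and [0.788832]): 1 − (1 − 0.771210)(1 − 0.788832) = 0.9517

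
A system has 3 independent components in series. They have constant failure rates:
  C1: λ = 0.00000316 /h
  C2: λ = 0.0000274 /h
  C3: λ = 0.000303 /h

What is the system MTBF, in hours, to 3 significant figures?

Series of exponential components: λ_sys = Σ λ_i
λ_sys = 0.00000316 + 0.0000274 + 0.000303 = 3.3356e-04 /h
MTBF = 1 / λ_sys = 3000 h

3000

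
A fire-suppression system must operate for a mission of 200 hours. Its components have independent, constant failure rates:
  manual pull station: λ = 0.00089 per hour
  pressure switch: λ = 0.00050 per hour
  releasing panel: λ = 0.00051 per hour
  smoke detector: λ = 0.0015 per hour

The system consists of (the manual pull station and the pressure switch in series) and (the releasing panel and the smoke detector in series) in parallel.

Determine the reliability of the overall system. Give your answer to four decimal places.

R(manual pull station) = exp(−0.00089 × 200) = 0.836942
R(pressure switch) = exp(−0.00050 × 200) = 0.904837
R(releasing panel) = exp(−0.00051 × 200) = 0.903030
R(smoke detector) = exp(−0.0015 × 200) = 0.740818
Series (manual pull station and pressure switch): 0.836942 × 0.904837 = 0.757296
Series (releasing panel and smoke detector): 0.903030 × 0.740818 = 0.668981
Parallel ([0.757296] and [0.668981]): 1 − (1 − 0.757296)(1 − 0.668981) = 0.9197

0.9197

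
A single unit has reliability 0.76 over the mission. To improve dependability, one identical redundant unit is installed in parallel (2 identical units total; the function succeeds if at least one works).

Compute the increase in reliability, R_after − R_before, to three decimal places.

R_before = 0.76
R_after = 1 − (1 − 0.76)^2 = 0.942
ΔR = 0.942 − 0.76 = 0.182

0.182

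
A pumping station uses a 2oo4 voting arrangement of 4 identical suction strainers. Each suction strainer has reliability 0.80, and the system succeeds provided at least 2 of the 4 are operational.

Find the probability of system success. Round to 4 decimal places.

0.9728

R = Σ_{i=2}^{4} C(4,i) p^i (1−p)^{4−i} with p = 0.80
C(4,2)·0.80^2·0.20^2 = 0.153600
C(4,3)·0.80^3·0.20^1 = 0.409600
C(4,4)·0.80^4·0.20^0 = 0.409600
Sum = 0.9728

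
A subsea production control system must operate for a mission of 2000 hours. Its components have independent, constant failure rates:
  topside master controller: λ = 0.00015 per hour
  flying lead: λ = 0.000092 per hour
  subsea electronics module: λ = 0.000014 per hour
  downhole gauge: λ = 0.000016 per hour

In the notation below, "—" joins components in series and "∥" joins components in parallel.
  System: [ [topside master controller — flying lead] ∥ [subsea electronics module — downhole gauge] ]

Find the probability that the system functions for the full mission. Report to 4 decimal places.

R(topside master controller) = exp(−0.00015 × 2000) = 0.740818
R(flying lead) = exp(−0.000092 × 2000) = 0.831936
R(subsea electronics module) = exp(−0.000014 × 2000) = 0.972388
R(downhole gauge) = exp(−0.000016 × 2000) = 0.968507
Series (topside master controller and flying lead): 0.740818 × 0.831936 = 0.616313
Series (subsea electronics module and downhole gauge): 0.972388 × 0.968507 = 0.941765
Parallel ([0.616313] and [0.941765]): 1 − (1 − 0.616313)(1 − 0.941765) = 0.9777

0.9777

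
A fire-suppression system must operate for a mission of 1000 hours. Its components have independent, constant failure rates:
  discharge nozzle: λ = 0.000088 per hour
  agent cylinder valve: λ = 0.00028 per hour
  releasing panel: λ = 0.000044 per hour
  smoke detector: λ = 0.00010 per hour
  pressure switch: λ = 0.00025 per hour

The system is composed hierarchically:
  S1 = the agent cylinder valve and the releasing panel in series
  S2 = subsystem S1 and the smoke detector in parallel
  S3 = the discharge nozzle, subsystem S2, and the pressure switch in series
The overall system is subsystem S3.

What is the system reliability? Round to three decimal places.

R(discharge nozzle) = exp(−0.000088 × 1000) = 0.91576
R(agent cylinder valve) = exp(−0.00028 × 1000) = 0.75578
R(releasing panel) = exp(−0.000044 × 1000) = 0.95695
R(smoke detector) = exp(−0.00010 × 1000) = 0.90484
R(pressure switch) = exp(−0.00025 × 1000) = 0.77880
Series (agent cylinder valve and releasing panel): 0.75578 × 0.95695 = 0.72324
Parallel ([0.72324] and smoke detector): 1 − (1 − 0.72324)(1 − 0.90484) = 0.97366
Series (discharge nozzle, [0.97366], and pressure switch): 0.91576 × 0.97366 × 0.77880 = 0.694

0.694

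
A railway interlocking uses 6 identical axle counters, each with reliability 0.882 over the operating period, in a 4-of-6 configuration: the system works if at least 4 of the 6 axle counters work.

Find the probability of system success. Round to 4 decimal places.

R = Σ_{i=4}^{6} C(6,i) p^i (1−p)^{6−i} with p = 0.882
C(6,4)·0.882^4·0.118^2 = 0.126395
C(6,5)·0.882^5·0.118^1 = 0.377899
C(6,6)·0.882^6·0.118^0 = 0.470773
Sum = 0.9751

0.9751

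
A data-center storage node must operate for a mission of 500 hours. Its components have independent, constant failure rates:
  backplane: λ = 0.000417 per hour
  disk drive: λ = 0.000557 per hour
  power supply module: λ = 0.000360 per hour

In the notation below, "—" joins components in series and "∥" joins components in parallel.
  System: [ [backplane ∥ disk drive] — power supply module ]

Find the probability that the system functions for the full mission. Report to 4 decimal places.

0.7971

R(backplane) = exp(−0.000417 × 500) = 0.811801
R(disk drive) = exp(−0.000557 × 500) = 0.756918
R(power supply module) = exp(−0.000360 × 500) = 0.835270
Parallel (backplane and disk drive): 1 − (1 − 0.811801)(1 − 0.756918) = 0.954252
Series ([0.954252] and power supply module): 0.954252 × 0.835270 = 0.7971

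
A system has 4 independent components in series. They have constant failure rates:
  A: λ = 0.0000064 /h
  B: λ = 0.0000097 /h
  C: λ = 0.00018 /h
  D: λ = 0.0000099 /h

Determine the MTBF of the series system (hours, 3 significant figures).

4850

Series of exponential components: λ_sys = Σ λ_i
λ_sys = 0.0000064 + 0.0000097 + 0.00018 + 0.0000099 = 2.0600e-04 /h
MTBF = 1 / λ_sys = 4850 h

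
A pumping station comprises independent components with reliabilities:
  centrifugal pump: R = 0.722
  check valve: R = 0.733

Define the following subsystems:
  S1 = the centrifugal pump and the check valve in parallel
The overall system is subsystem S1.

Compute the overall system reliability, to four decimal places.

0.9258

Parallel (centrifugal pump and check valve): 1 − (1 − 0.722000)(1 − 0.733000) = 0.9258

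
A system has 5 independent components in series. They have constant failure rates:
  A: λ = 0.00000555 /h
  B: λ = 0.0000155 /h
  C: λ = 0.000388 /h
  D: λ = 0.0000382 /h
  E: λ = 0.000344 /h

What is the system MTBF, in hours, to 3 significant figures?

Series of exponential components: λ_sys = Σ λ_i
λ_sys = 0.00000555 + 0.0000155 + 0.000388 + 0.0000382 + 0.000344 = 7.9125e-04 /h
MTBF = 1 / λ_sys = 1260 h

1260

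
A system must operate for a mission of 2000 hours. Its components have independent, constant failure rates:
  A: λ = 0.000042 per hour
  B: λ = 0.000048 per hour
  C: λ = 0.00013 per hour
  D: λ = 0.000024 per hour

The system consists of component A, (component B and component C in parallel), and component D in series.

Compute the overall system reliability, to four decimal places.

0.8580

R(A) = exp(−0.000042 × 2000) = 0.919431
R(B) = exp(−0.000048 × 2000) = 0.908464
R(C) = exp(−0.00013 × 2000) = 0.771052
R(D) = exp(−0.000024 × 2000) = 0.953134
Parallel (B and C): 1 − (1 − 0.908464)(1 − 0.771052) = 0.979043
Series (A, [0.979043], and D): 0.919431 × 0.979043 × 0.953134 = 0.8580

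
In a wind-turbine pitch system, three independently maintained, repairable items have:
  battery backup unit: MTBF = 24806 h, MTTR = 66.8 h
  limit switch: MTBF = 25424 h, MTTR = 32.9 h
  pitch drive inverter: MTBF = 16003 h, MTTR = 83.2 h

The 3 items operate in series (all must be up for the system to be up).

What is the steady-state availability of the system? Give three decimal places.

0.991

A(battery backup unit) = MTBF/(MTBF+MTTR) = 24806/(24806+66.8) = 0.997314
A(limit switch) = MTBF/(MTBF+MTTR) = 25424/(25424+32.9) = 0.998708
A(pitch drive inverter) = MTBF/(MTBF+MTTR) = 16003/(16003+83.2) = 0.994828
Series availability: 0.997314 × 0.998708 × 0.994828 = 0.991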